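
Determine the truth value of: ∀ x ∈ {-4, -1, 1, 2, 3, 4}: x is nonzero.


Evaluate the predicate on each element: -4:T, -1:T, 1:T, 2:T, 3:T, 4:T.
Every element satisfies the predicate.

T


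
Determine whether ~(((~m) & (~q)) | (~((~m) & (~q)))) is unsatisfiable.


Truth table over {m, q}:
m | q | φ
---------
False | False | False
True | False | False
False | True | False
True | True | False
Every row is false.

Yes, it is a contradiction.


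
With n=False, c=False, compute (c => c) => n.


Substitute n=False, c=False:
c => c = False => False = True
(c => c) => n = True => False = False

False


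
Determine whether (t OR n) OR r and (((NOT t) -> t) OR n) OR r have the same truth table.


Compare truth tables:
n | r | t | φ | ψ
-----------------
F | F | F | F | F
T | F | F | T | T
F | T | F | T | T
T | T | F | T | T
F | F | T | T | T
T | F | T | T | T
F | T | T | T | T
T | T | T | T | T
The columns φ and ψ agree on every row.

Yes, they are logically equivalent.


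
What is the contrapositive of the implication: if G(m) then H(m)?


The contrapositive of (P → Q) is (¬Q → ¬P); it is logically equivalent to the original.
Here P = 'G(m)' and Q = 'H(m)'.

If not (H(m)), then not (G(m)).


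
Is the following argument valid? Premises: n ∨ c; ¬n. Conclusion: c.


This matches the form of disjunctive syllogism: the conclusion follows in every model of the premises.

Valid.


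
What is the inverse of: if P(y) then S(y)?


The inverse of (P → Q) is (¬P → ¬Q). It is equivalent to the converse, not to the original.
Here P = 'P(y)' and Q = 'S(y)'.

If not (P(y)), then not (S(y)).


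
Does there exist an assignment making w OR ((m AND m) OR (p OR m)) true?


Search for a satisfying assignment over {m, p, w}.
Try m=T, p=F, w=F: the formula evaluates to T.
A satisfying assignment exists.

Satisfiable.


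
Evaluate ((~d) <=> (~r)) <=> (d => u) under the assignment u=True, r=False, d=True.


Substitute u=True, r=False, d=True:
~d = False
~r = True
(~d) <=> (~r) = False <=> True = False
d => u = True => True = True
((~d) <=> (~r)) <=> (d => u) = False <=> True = False

False


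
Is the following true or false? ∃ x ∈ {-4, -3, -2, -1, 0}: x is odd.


Evaluate the predicate on each element: -4:F, -3:T, -2:F, -1:T, 0:F.
Witness x = -3 satisfies the predicate.

T


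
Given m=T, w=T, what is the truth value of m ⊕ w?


Exclusive or is true when exactly one operand is true.
Substitute: m=T, w=T.
T ⊕ T evaluates to F.

F


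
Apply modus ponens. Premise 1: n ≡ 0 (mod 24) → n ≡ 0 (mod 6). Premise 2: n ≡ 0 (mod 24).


Modus ponens: from (P → Q) and P, infer Q.
P = 'n ≡ 0 (mod 24)' is asserted, and P → Q holds, so Q follows.

n ≡ 0 (mod 6).


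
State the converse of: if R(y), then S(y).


The converse of (P → Q) is (Q → P). It is not in general equivalent to the original.
Here P = 'R(y)' and Q = 'S(y)'.

If S(y), then R(y).


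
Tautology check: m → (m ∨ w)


Build the truth table over {m, w}:
m | w | φ
---------
F | F | T
T | F | T
F | T | T
T | T | T
Every row evaluates to true.

Yes, it is a tautology.


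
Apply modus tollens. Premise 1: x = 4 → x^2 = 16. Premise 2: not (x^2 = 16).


Modus tollens: from (P → Q) and ¬Q, infer ¬P.
Q = 'x^2 = 16' is denied; since P → Q, P must also fail.

Not (x = 4).


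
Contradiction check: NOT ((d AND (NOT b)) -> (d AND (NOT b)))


Truth table over {b, d}:
b | d | φ
---------
F | F | F
T | F | F
F | T | F
T | T | F
Every row is false.

Yes, it is a contradiction.


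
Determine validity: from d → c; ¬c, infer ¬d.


This matches the form of modus tollens: the conclusion follows in every model of the premises.

Valid.


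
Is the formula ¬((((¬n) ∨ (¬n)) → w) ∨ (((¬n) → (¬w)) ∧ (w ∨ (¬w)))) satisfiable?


Check all 4 assignments over {n, w}:
n | w | φ
---------
F | F | F
T | F | F
F | T | F
T | T | F
No assignment makes the formula true.

Unsatisfiable.


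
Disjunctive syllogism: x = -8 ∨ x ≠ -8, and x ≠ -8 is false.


Disjunctive syllogism: from (P ∨ Q) and ¬P, infer Q.
One disjunct, 'x ≠ -8', is ruled out; the other must hold.

x = -8


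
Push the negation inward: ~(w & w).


De Morgan: the negation of a conjunction is the disjunction of the negations.
Distribute ~ across &, flipping it to |, and negate each literal.

(~w) | (~w)


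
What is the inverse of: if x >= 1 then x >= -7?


The inverse of (P → Q) is (¬P → ¬Q). It is equivalent to the converse, not to the original.
Here P = 'x >= 1' and Q = 'x >= -7'.

If not (x >= 1), then not (x >= -7).


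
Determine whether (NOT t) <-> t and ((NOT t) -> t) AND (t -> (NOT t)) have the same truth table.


Compare truth tables:
t | φ | ψ
---------
F | F | F
T | F | F
The columns φ and ψ agree on every row.

Yes, they are logically equivalent.


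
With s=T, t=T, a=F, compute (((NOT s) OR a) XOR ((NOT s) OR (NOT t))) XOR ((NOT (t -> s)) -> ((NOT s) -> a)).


Substitute s=T, t=T, a=F:
… (earlier sub-steps elided)
NOT s = F
NOT t = F
(NOT s) OR (NOT t) = F OR F = F
((NOT s) OR a) XOR ((NOT s) OR (NOT t)) = F XOR F = F
t -> s = T -> T = T
NOT (t -> s) = F
NOT s = F
(NOT s) -> a = F -> F = T
(NOT (t -> s)) -> ((NOT s) -> a) = F -> T = T
(((NOT s) OR a) XOR ((NOT s) OR (NOT t))) XOR ((NOT (t -> s)) -> ((NOT s) -> a)) = F XOR T = T

T


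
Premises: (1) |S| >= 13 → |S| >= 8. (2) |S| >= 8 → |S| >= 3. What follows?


Hypothetical syllogism: from (P → Q) and (Q → R), infer (P → R).
Chain the two implications through the shared middle term '|S| >= 8'.

|S| >= 13 → |S| >= 3


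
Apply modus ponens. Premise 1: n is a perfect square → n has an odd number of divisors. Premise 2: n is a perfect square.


Modus ponens: from (P → Q) and P, infer Q.
P = 'n is a perfect square' is asserted, and P → Q holds, so Q follows.

n has an odd number of divisors.


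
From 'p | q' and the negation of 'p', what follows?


Disjunctive syllogism: from (P ∨ Q) and ¬P, infer Q.
One disjunct, 'p', is ruled out; the other must hold.

q


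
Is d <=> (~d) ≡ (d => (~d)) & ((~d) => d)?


Compare truth tables:
d | φ | ψ
---------
False | False | False
True | False | False
The columns φ and ψ agree on every row.

Yes, they are logically equivalent.


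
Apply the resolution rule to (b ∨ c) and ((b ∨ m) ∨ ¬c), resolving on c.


The clauses contain complementary literals c and ¬c.
Resolution eliminates this pair and disjoins the remaining literals (merging duplicates).

(b ∨ m)


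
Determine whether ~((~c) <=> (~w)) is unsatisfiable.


Truth table over {c, w}:
c | w | φ
---------
False | False | False
True | False | True
False | True | True
True | True | False
Satisfying assignment at row 2: c=True, w=False gives True.

No, it is not a contradiction.


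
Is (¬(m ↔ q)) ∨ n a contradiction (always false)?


Truth table over {m, n, q}:
m | n | q | φ
-------------
F | F | F | F
T | F | F | T
F | T | F | T
T | T | F | T
F | F | T | T
T | F | T | F
F | T | T | T
T | T | T | T
Satisfying assignment at row 2: m=T, n=F, q=F gives T.

No, it is not a contradiction.


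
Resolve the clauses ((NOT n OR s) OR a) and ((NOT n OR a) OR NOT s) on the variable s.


The clauses contain complementary literals s and NOTs.
Resolution eliminates this pair and disjoins the remaining literals (merging duplicates).

(NOT n OR a)


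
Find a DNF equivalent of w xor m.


Step 1: w ⊕ m is true exactly when they disagree: (w ∧ ¬m) ∨ (¬w ∧ m).

(w & (~m)) | ((~w) & m)


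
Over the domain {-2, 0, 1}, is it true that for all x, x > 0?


Evaluate the predicate on each element: -2:F, 0:F, 1:T.
Counterexample x = -2 fails the predicate.

F


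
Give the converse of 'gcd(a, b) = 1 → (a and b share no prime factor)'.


The converse of (P → Q) is (Q → P). It is not in general equivalent to the original.
Here P = 'gcd(a, b) = 1' and Q = '(a and b share no prime factor)'.

If (a and b share no prime factor), then gcd(a, b) = 1.


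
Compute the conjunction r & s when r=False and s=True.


Conjunction is true only when both operands are true.
Substitute: r=False, s=True.
False & True evaluates to False.

False


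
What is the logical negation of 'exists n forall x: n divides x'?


Negation flips each quantifier (∀↔∃) and negates the inner predicate.
¬(exists n forall x: φ) = forall n exists x: ¬φ.

forall n exists x: ~(n divides x)


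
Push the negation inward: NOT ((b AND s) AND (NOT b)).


De Morgan: the negation of a conjunction is the disjunction of the negations.
Distribute NOT across AND, flipping it to OR, and negate each literal.

((NOT b) OR (NOT s)) OR b


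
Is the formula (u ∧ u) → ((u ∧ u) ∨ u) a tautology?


Build the truth table over {u}:
u | φ
-----
F | T
T | T
Every row evaluates to true.

Yes, it is a tautology.


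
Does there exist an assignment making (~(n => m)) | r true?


Search for a satisfying assignment over {m, n, r}.
Try m=False, n=True, r=False: the formula evaluates to True.
A satisfying assignment exists.

Satisfiable.


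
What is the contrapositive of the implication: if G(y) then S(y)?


The contrapositive of (P → Q) is (¬Q → ¬P); it is logically equivalent to the original.
Here P = 'G(y)' and Q = 'S(y)'.

If not (S(y)), then not (G(y)).


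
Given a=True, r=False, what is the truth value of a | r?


Disjunction is false only when both operands are false.
Substitute: a=True, r=False.
True | False evaluates to True.

True


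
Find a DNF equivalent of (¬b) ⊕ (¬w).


Step 1: (¬b) ⊕ (¬w) is true exactly when they disagree: ((¬b) ∧ ¬(¬w)) ∨ (¬(¬b) ∧ (¬w)).
Step 2: Eliminate any double negations (¬¬X = X).

((¬b) ∧ w) ∨ (b ∧ (¬w))


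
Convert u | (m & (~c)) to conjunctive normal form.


Step 1: Distribute ∨ over ∧: u ∨ (m ∧ (¬c)) = (u ∨ m) ∧ (u ∨ (¬c)).

(u | m) & (u | (~c))


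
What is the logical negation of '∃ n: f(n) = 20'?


¬(∀ x: φ) = ∃ x: ¬φ, and ¬(∃ x: φ) = ∀ x: ¬φ.
Apply to the existential statement.

∀ n: ¬(f(n) = 20)


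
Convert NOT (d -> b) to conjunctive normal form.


Step 1: Rewrite d → b as ¬d ∨ b.
Step 2: Negate: ¬(¬d ∨ b) = d ∧ ¬b (De Morgan + double negation).

d AND (NOT b)


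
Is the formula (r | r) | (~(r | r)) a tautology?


Build the truth table over {r}:
r | φ
-----
False | True
True | True
Every row evaluates to true.

Yes, it is a tautology.


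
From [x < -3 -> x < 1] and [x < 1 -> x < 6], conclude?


Hypothetical syllogism: from (P → Q) and (Q → R), infer (P → R).
Chain the two implications through the shared middle term 'x < 1'.

x < -3 -> x < 6


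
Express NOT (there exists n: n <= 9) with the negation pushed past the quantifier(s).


¬(for all x: φ) = there exists x: ¬φ, and ¬(there exists x: φ) = for all x: ¬φ.
Apply to the existential statement.

for all n: NOT(n <= 9)


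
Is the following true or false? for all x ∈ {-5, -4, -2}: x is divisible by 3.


Evaluate the predicate on each element: -5:F, -4:F, -2:F.
Counterexample x = -5 fails the predicate.

F


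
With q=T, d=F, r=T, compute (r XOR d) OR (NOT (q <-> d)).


Substitute q=T, d=F, r=T:
r XOR d = T XOR F = T
q <-> d = T <-> F = F
NOT (q <-> d) = T
(r XOR d) OR (NOT (q <-> d)) = T OR T = T

T


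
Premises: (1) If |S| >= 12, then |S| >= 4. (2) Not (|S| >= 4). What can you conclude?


Modus tollens: from (P → Q) and ¬Q, infer ¬P.
Q = '|S| >= 4' is denied; since P → Q, P must also fail.

Not (|S| >= 12).


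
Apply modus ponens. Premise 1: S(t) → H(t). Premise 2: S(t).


Modus ponens: from (P → Q) and P, infer Q.
P = 'S(t)' is asserted, and P → Q holds, so Q follows.

H(t).


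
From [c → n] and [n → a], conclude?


Hypothetical syllogism: from (P → Q) and (Q → R), infer (P → R).
Chain the two implications through the shared middle term 'n'.

c → a


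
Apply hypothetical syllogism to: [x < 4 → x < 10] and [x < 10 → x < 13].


Hypothetical syllogism: from (P → Q) and (Q → R), infer (P → R).
Chain the two implications through the shared middle term 'x < 10'.

x < 4 → x < 13


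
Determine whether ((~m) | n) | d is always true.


Build the truth table over {d, m, n}:
d | m | n | φ
-------------
False | False | False | True
True | False | False | True
False | True | False | False
True | True | False | True
False | False | True | True
True | False | True | True
False | True | True | True
True | True | True | True
Counterexample at row 3: with d=False, m=True, n=False, the formula is False.

No, it is not a tautology.


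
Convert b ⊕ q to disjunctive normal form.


Step 1: b ⊕ q is true exactly when they disagree: (b ∧ ¬q) ∨ (¬b ∧ q).

(b ∧ (¬q)) ∨ ((¬b) ∧ q)


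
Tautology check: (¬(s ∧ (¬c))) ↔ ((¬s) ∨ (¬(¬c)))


Build the truth table over {c, s}:
c | s | φ
---------
F | F | T
T | F | T
F | T | T
T | T | T
Every row evaluates to true.

Yes, it is a tautology.


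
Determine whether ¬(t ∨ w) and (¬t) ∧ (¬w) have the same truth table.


Compare truth tables:
t | w | φ | ψ
-------------
F | F | T | T
T | F | F | F
F | T | F | F
T | T | F | F
The columns φ and ψ agree on every row.

Yes, they are logically equivalent.


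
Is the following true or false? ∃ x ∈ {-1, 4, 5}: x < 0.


Evaluate the predicate on each element: -1:T, 4:F, 5:F.
Witness x = -1 satisfies the predicate.

T


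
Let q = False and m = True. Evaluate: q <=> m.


Biconditional is true when both operands have the same truth value.
Substitute: q=False, m=True.
False <=> True evaluates to False.

False


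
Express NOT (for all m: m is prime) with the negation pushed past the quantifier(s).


¬(for all x: φ) = there exists x: ¬φ, and ¬(there exists x: φ) = for all x: ¬φ.
Apply to the universal statement.

there exists m: NOT(m is prime)


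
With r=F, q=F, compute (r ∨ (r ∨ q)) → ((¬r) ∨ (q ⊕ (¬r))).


Substitute r=F, q=F:
r ∨ q = F ∨ F = F
r ∨ (r ∨ q) = F ∨ F = F
¬r = T
¬r = T
q ⊕ (¬r) = F ⊕ T = T
(¬r) ∨ (q ⊕ (¬r)) = T ∨ T = T
(r ∨ (r ∨ q)) → ((¬r) ∨ (q ⊕ (¬r))) = F → T = T

T


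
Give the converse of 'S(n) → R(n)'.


The converse of (P → Q) is (Q → P). It is not in general equivalent to the original.
Here P = 'S(n)' and Q = 'R(n)'.

If R(n), then S(n).


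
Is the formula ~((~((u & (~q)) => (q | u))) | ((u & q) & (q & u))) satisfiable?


Search for a satisfying assignment over {q, u}.
Try q=False, u=False: the formula evaluates to True.
A satisfying assignment exists.

Satisfiable.


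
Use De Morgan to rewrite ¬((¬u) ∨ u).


De Morgan: the negation of a disjunction is the conjunction of the negations.
Distribute ¬ across ∨, flipping it to ∧, and negate each literal.

u ∧ (¬u)


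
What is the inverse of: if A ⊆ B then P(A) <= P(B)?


The inverse of (P → Q) is (¬P → ¬Q). It is equivalent to the converse, not to the original.
Here P = 'A ⊆ B' and Q = 'P(A) <= P(B)'.

If not (A ⊆ B), then not (P(A) <= P(B)).


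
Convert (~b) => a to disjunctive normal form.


Step 1: Rewrite (¬b) → a as ¬(¬b) ∨ a.
Step 2: Eliminate any double negations (¬¬X = X).

b | a


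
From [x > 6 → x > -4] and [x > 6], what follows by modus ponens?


Modus ponens: from (P → Q) and P, infer Q.
P = 'x > 6' is asserted, and P → Q holds, so Q follows.

x > -4.


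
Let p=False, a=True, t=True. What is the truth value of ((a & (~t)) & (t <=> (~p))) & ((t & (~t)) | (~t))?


Substitute p=False, a=True, t=True:
~t = False
a & (~t) = True & False = False
~p = True
t <=> (~p) = True <=> True = True
(a & (~t)) & (t <=> (~p)) = False & True = False
~t = False
t & (~t) = True & False = False
~t = False
(t & (~t)) | (~t) = False | False = False
((a & (~t)) & (t <=> (~p))) & ((t & (~t)) | (~t)) = False & False = False

False


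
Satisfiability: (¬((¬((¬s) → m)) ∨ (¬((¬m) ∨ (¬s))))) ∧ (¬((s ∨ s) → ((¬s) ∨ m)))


Search for a satisfying assignment over {m, s}.
Try m=F, s=T: the formula evaluates to T.
A satisfying assignment exists.

Satisfiable.


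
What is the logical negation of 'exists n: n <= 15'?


¬(forall x: φ) = exists x: ¬φ, and ¬(exists x: φ) = forall x: ¬φ.
Apply to the existential statement.

forall n: ~(n <= 15)


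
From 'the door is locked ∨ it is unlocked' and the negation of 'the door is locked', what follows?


Disjunctive syllogism: from (P ∨ Q) and ¬P, infer Q.
One disjunct, 'the door is locked', is ruled out; the other must hold.

it is unlocked


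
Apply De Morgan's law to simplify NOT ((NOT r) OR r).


De Morgan: the negation of a disjunction is the conjunction of the negations.
Distribute NOT across OR, flipping it to AND, and negate each literal.

r AND (NOT r)


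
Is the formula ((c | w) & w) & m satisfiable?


Search for a satisfying assignment over {c, m, w}.
Try c=False, m=True, w=True: the formula evaluates to True.
A satisfying assignment exists.

Satisfiable.


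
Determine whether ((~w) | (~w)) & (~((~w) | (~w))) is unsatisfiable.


Truth table over {w}:
w | φ
-----
False | False
True | False
Every row is false.

Yes, it is a contradiction.


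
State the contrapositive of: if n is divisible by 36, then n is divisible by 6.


The contrapositive of (P → Q) is (¬Q → ¬P); it is logically equivalent to the original.
Here P = 'n is divisible by 36' and Q = 'n is divisible by 6'.

If not (n is divisible by 6), then not (n is divisible by 36).


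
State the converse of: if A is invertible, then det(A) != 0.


The converse of (P → Q) is (Q → P). It is not in general equivalent to the original.
Here P = 'A is invertible' and Q = 'det(A) != 0'.

If det(A) != 0, then A is invertible.


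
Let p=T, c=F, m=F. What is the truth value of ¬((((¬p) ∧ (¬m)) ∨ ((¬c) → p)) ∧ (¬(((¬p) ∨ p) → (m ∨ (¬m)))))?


Substitute p=T, c=F, m=F:
… (earlier sub-steps elided)
(¬c) → p = T → T = T
((¬p) ∧ (¬m)) ∨ ((¬c) → p) = F ∨ T = T
¬p = F
(¬p) ∨ p = F ∨ T = T
¬m = T
m ∨ (¬m) = F ∨ T = T
((¬p) ∨ p) → (m ∨ (¬m)) = T → T = T
¬(((¬p) ∨ p) → (m ∨ (¬m))) = F
(((¬p) ∧ (¬m)) ∨ ((¬c) → p)) ∧ (¬(((¬p) ∨ p) → (m ∨ (¬m)))) = T ∧ F = F
¬((((¬p) ∧ (¬m)) ∨ ((¬c) → p)) ∧ (¬(((¬p) ∨ p) → (m ∨ (¬m))))) = T

T


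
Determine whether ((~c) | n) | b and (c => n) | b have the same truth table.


Compare truth tables:
b | c | n | φ | ψ
-----------------
False | False | False | True | True
True | False | False | True | True
False | True | False | False | False
True | True | False | True | True
False | False | True | True | True
True | False | True | True | True
False | True | True | True | True
True | True | True | True | True
The columns φ and ψ agree on every row.

Yes, they are logically equivalent.


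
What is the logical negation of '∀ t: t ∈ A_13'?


¬(∀ x: φ) = ∃ x: ¬φ, and ¬(∃ x: φ) = ∀ x: ¬φ.
Apply to the universal statement.

∃ t: ¬(t ∈ A_13)


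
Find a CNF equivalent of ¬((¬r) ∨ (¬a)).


Step 1: Apply De Morgan: ¬((¬r) ∨ (¬a)) = ¬(¬r) ∧ ¬(¬a).
Step 2: Eliminate any double negations (¬¬X = X).

r ∧ a


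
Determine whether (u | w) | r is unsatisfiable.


Truth table over {r, u, w}:
r | u | w | φ
-------------
False | False | False | False
True | False | False | True
False | True | False | True
True | True | False | True
False | False | True | True
True | False | True | True
False | True | True | True
True | True | True | True
Satisfying assignment at row 2: r=True, u=False, w=False gives True.

No, it is not a contradiction.


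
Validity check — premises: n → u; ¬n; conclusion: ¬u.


This is denying the antecedent (fallacy). There exist truth assignments where the premises are all true but the conclusion is false.

Invalid.


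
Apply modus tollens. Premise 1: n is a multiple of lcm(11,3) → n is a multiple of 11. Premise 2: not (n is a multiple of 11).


Modus tollens: from (P → Q) and ¬Q, infer ¬P.
Q = 'n is a multiple of 11' is denied; since P → Q, P must also fail.

Not (n is a multiple of lcm(11,3)).


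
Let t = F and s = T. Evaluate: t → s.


Implication is false only when antecedent is true and consequent is false.
Substitute: t=F, s=T.
F → T evaluates to T.

T


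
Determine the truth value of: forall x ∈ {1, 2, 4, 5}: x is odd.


Evaluate the predicate on each element: 1:True, 2:False, 4:False, 5:True.
Counterexample x = 2 fails the predicate.

False


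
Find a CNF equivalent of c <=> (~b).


Step 1: Rewrite c ↔ (¬b) as (c → (¬b)) ∧ ((¬b) → c).
Step 2: Rewrite each implication as a disjunction.
Step 3: Eliminate any double negations (¬¬X = X).

((~c) | (~b)) & (b | c)


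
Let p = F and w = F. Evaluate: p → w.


Implication is false only when antecedent is true and consequent is false.
Substitute: p=F, w=F.
F → F evaluates to T.

T


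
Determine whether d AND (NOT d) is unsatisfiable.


Truth table over {d}:
d | φ
-----
F | F
T | F
Every row is false.

Yes, it is a contradiction.


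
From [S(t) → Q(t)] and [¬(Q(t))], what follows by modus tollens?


Modus tollens: from (P → Q) and ¬Q, infer ¬P.
Q = 'Q(t)' is denied; since P → Q, P must also fail.

Not (S(t)).


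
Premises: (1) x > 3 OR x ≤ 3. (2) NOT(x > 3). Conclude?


Disjunctive syllogism: from (P ∨ Q) and ¬P, infer Q.
One disjunct, 'x > 3', is ruled out; the other must hold.

x ≤ 3


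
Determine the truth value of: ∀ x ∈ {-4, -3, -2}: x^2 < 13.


Evaluate the predicate on each element: -4:F, -3:T, -2:T.
Counterexample x = -4 fails the predicate.

F


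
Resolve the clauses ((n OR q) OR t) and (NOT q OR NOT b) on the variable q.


The clauses contain complementary literals q and NOTq.
Resolution eliminates this pair and disjoins the remaining literals (merging duplicates).

((n OR t) OR NOT b)


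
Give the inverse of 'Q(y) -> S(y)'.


The inverse of (P → Q) is (¬P → ¬Q). It is equivalent to the converse, not to the original.
Here P = 'Q(y)' and Q = 'S(y)'.

If not (Q(y)), then not (S(y)).


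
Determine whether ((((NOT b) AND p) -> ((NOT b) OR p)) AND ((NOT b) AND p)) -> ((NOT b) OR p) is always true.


Build the truth table over {b, p}:
b | p | φ
---------
F | F | T
T | F | T
F | T | T
T | T | T
Every row evaluates to true.

Yes, it is a tautology.


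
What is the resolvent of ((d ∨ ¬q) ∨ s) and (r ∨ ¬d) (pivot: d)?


The clauses contain complementary literals d and ¬d.
Resolution eliminates this pair and disjoins the remaining literals (merging duplicates).

((s ∨ ¬q) ∨ r)


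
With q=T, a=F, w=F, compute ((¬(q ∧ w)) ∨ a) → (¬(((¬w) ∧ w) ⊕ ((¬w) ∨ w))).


Substitute q=T, a=F, w=F:
q ∧ w = T ∧ F = F
¬(q ∧ w) = T
(¬(q ∧ w)) ∨ a = T ∨ F = T
¬w = T
(¬w) ∧ w = T ∧ F = F
¬w = T
(¬w) ∨ w = T ∨ F = T
((¬w) ∧ w) ⊕ ((¬w) ∨ w) = F ⊕ T = T
¬(((¬w) ∧ w) ⊕ ((¬w) ∨ w)) = F
((¬(q ∧ w)) ∨ a) → (¬(((¬w) ∧ w) ⊕ ((¬w) ∨ w))) = T → F = F

F


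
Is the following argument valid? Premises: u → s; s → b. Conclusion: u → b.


This matches the form of hypothetical syllogism: the conclusion follows in every model of the premises.

Valid.


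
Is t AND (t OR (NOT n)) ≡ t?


Compare truth tables:
n | t | φ | ψ
-------------
F | F | F | F
T | F | F | F
F | T | T | T
T | T | T | T
The columns φ and ψ agree on every row.

Yes, they are logically equivalent.


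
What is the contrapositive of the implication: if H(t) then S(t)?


The contrapositive of (P → Q) is (¬Q → ¬P); it is logically equivalent to the original.
Here P = 'H(t)' and Q = 'S(t)'.

If not (S(t)), then not (H(t)).


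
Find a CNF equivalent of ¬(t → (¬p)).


Step 1: Rewrite t → (¬p) as ¬t ∨ (¬p).
Step 2: Negate: ¬(¬t ∨ (¬p)) = t ∧ ¬(¬p) (De Morgan + double negation).
Step 3: Eliminate any double negations (¬¬X = X).

t ∧ p


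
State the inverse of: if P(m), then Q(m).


The inverse of (P → Q) is (¬P → ¬Q). It is equivalent to the converse, not to the original.
Here P = 'P(m)' and Q = 'Q(m)'.

If not (P(m)), then not (Q(m)).


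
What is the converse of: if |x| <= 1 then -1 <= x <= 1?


The converse of (P → Q) is (Q → P). It is not in general equivalent to the original.
Here P = '|x| <= 1' and Q = '-1 <= x <= 1'.

If -1 <= x <= 1, then |x| <= 1.


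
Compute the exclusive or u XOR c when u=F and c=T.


Exclusive or is true when exactly one operand is true.
Substitute: u=F, c=T.
F XOR T evaluates to T.

T


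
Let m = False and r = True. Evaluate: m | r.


Disjunction is false only when both operands are false.
Substitute: m=False, r=True.
False | True evaluates to True.

True


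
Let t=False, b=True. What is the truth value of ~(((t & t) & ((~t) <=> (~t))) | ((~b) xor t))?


Substitute t=False, b=True:
t & t = False & False = False
~t = True
~t = True
(~t) <=> (~t) = True <=> True = True
(t & t) & ((~t) <=> (~t)) = False & True = False
~b = False
(~b) xor t = False xor False = False
((t & t) & ((~t) <=> (~t))) | ((~b) xor t) = False | False = False
~(((t & t) & ((~t) <=> (~t))) | ((~b) xor t)) = True

True


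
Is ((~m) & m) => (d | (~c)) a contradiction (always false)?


Truth table over {c, d, m}:
c | d | m | φ
-------------
False | False | False | True
True | False | False | True
False | True | False | True
True | True | False | True
False | False | True | True
True | False | True | True
False | True | True | True
True | True | True | True
Satisfying assignment at row 1: c=False, d=False, m=False gives True.

No, it is not a contradiction.


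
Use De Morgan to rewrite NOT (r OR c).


De Morgan: the negation of a disjunction is the conjunction of the negations.
Distribute NOT across OR, flipping it to AND, and negate each literal.

(NOT r) AND (NOT c)


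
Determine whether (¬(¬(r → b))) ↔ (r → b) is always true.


Build the truth table over {b, r}:
b | r | φ
---------
F | F | T
T | F | T
F | T | T
T | T | T
Every row evaluates to true.

Yes, it is a tautology.


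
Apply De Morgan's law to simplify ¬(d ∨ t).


De Morgan: the negation of a disjunction is the conjunction of the negations.
Distribute ¬ across ∨, flipping it to ∧, and negate each literal.

(¬d) ∧ (¬t)


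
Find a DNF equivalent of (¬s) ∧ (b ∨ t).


Step 1: Distribute ∧ over ∨: (¬s) ∧ (b ∨ t) = ((¬s) ∧ b) ∨ ((¬s) ∧ t).

((¬s) ∧ b) ∨ ((¬s) ∧ t)


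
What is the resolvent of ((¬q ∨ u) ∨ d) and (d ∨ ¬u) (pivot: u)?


The clauses contain complementary literals u and ¬u.
Resolution eliminates this pair and disjoins the remaining literals (merging duplicates).

(d ∨ ¬q)


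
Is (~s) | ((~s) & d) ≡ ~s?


Compare truth tables:
d | s | φ | ψ
-------------
False | False | True | True
True | False | True | True
False | True | False | False
True | True | False | False
The columns φ and ψ agree on every row.

Yes, they are logically equivalent.


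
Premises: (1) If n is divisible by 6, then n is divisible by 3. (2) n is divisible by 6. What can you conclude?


Modus ponens: from (P → Q) and P, infer Q.
P = 'n is divisible by 6' is asserted, and P → Q holds, so Q follows.

n is divisible by 3.


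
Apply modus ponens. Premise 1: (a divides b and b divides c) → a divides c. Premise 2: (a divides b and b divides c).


Modus ponens: from (P → Q) and P, infer Q.
P = '(a divides b and b divides c)' is asserted, and P → Q holds, so Q follows.

a divides c.


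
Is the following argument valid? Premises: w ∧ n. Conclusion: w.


This matches the form of conjunction elimination: the conclusion follows in every model of the premises.

Valid.


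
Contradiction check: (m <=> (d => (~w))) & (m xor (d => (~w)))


Truth table over {d, m, w}:
d | m | w | φ
-------------
False | False | False | False
True | False | False | False
False | True | False | False
True | True | False | False
False | False | True | False
True | False | True | False
False | True | True | False
True | True | True | False
Every row is false.

Yes, it is a contradiction.


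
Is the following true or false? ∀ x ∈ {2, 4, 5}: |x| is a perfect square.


Evaluate the predicate on each element: 2:F, 4:T, 5:F.
Counterexample x = 2 fails the predicate.

F


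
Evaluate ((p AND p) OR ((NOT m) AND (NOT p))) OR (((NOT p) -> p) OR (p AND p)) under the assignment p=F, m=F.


Substitute p=F, m=F:
p AND p = F AND F = F
NOT m = T
NOT p = T
(NOT m) AND (NOT p) = T AND T = T
(p AND p) OR ((NOT m) AND (NOT p)) = F OR T = T
NOT p = T
(NOT p) -> p = T -> F = F
p AND p = F AND F = F
((NOT p) -> p) OR (p AND p) = F OR F = F
((p AND p) OR ((NOT m) AND (NOT p))) OR (((NOT p) -> p) OR (p AND p)) = T OR F = T

T


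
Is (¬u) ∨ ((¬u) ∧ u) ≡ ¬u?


Compare truth tables:
u | φ | ψ
---------
F | T | T
T | F | F
The columns φ and ψ agree on every row.

Yes, they are logically equivalent.


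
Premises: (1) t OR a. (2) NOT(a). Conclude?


Disjunctive syllogism: from (P ∨ Q) and ¬P, infer Q.
One disjunct, 'a', is ruled out; the other must hold.

t


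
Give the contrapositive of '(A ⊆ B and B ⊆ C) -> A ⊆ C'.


The contrapositive of (P → Q) is (¬Q → ¬P); it is logically equivalent to the original.
Here P = '(A ⊆ B and B ⊆ C)' and Q = 'A ⊆ C'.

If not (A ⊆ C), then not ((A ⊆ B and B ⊆ C)).


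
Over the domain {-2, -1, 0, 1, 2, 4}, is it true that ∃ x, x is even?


Evaluate the predicate on each element: -2:T, -1:F, 0:T, 1:F, 2:T, 4:T.
Witness x = -2 satisfies the predicate.

T


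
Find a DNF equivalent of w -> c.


Step 1: Rewrite w → c as ¬w ∨ c.

(NOT w) OR c


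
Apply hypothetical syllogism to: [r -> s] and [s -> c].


Hypothetical syllogism: from (P → Q) and (Q → R), infer (P → R).
Chain the two implications through the shared middle term 's'.

r -> c


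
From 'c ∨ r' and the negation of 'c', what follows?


Disjunctive syllogism: from (P ∨ Q) and ¬P, infer Q.
One disjunct, 'c', is ruled out; the other must hold.

r


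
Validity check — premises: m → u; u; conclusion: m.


This is affirming the consequent (fallacy). There exist truth assignments where the premises are all true but the conclusion is false.

Invalid.


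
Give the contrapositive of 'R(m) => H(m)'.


The contrapositive of (P → Q) is (¬Q → ¬P); it is logically equivalent to the original.
Here P = 'R(m)' and Q = 'H(m)'.

If not (H(m)), then not (R(m)).


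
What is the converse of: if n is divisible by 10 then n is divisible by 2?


The converse of (P → Q) is (Q → P). It is not in general equivalent to the original.
Here P = 'n is divisible by 10' and Q = 'n is divisible by 2'.

If n is divisible by 2, then n is divisible by 10.


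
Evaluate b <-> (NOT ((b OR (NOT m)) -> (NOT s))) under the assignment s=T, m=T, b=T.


Substitute s=T, m=T, b=T:
NOT m = F
b OR (NOT m) = T OR F = T
NOT s = F
(b OR (NOT m)) -> (NOT s) = T -> F = F
NOT ((b OR (NOT m)) -> (NOT s)) = T
b <-> (NOT ((b OR (NOT m)) -> (NOT s))) = T <-> T = T

T


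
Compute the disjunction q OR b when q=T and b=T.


Disjunction is false only when both operands are false.
Substitute: q=T, b=T.
T OR T evaluates to T.

T


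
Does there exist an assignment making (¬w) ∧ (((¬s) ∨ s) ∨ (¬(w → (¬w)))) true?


Search for a satisfying assignment over {s, w}.
Try s=F, w=F: the formula evaluates to T.
A satisfying assignment exists.

Satisfiable.


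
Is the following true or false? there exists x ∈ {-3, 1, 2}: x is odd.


Evaluate the predicate on each element: -3:T, 1:T, 2:F.
Witness x = -3 satisfies the predicate.

T


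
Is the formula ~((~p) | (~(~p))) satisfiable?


Check all 2 assignments over {p}:
p | φ
-----
False | False
True | False
No assignment makes the formula true.

Unsatisfiable.


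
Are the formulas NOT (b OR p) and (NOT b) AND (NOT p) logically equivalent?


Compare truth tables:
b | p | φ | ψ
-------------
F | F | T | T
T | F | F | F
F | T | F | F
T | T | F | F
The columns φ and ψ agree on every row.

Yes, they are logically equivalent.


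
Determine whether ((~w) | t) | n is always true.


Build the truth table over {n, t, w}:
n | t | w | φ
-------------
False | False | False | True
True | False | False | True
False | True | False | True
True | True | False | True
False | False | True | False
True | False | True | True
False | True | True | True
True | True | True | True
Counterexample at row 5: with n=False, t=False, w=True, the formula is False.

No, it is not a tautology.


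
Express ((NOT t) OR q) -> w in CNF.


Step 1: Rewrite as ¬((¬t) ∨ q) ∨ w = (¬(¬t) ∧ ¬q) ∨ w.
Step 2: Distribute ∨ over ∧.
Step 3: Eliminate any double negations (¬¬X = X).

(t OR w) AND ((NOT q) OR w)


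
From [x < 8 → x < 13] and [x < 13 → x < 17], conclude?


Hypothetical syllogism: from (P → Q) and (Q → R), infer (P → R).
Chain the two implications through the shared middle term 'x < 13'.

x < 8 → x < 17


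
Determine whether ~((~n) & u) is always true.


Build the truth table over {n, u}:
n | u | φ
---------
False | False | True
True | False | True
False | True | False
True | True | True
Counterexample at row 3: with n=False, u=True, the formula is False.

No, it is not a tautology.


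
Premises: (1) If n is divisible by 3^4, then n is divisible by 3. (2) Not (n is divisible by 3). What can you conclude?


Modus tollens: from (P → Q) and ¬Q, infer ¬P.
Q = 'n is divisible by 3' is denied; since P → Q, P must also fail.

Not (n is divisible by 3^4).


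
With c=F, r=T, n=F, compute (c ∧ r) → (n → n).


Substitute c=F, r=T, n=F:
c ∧ r = F ∧ T = F
n → n = F → F = T
(c ∧ r) → (n → n) = F → T = T

T


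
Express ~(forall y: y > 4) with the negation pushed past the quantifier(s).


¬(forall x: φ) = exists x: ¬φ, and ¬(exists x: φ) = forall x: ¬φ.
Apply to the universal statement.

exists y: ~(y > 4)


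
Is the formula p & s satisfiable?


Search for a satisfying assignment over {p, s}.
Try p=True, s=True: the formula evaluates to True.
A satisfying assignment exists.

Satisfiable.


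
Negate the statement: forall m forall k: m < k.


Negation flips each quantifier (∀↔∃) and negates the inner predicate.
¬(forall m forall k: φ) = exists m exists k: ¬φ.

exists m exists k: ~(m < k)


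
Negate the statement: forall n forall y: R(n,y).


Negation flips each quantifier (∀↔∃) and negates the inner predicate.
¬(forall n forall y: φ) = exists n exists y: ¬φ.

exists n exists y: ~(R(n,y))


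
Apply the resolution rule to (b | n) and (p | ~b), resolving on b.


The clauses contain complementary literals b and ~b.
Resolution eliminates this pair and disjoins the remaining literals (merging duplicates).

(n | p)


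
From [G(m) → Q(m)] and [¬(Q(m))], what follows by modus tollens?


Modus tollens: from (P → Q) and ¬Q, infer ¬P.
Q = 'Q(m)' is denied; since P → Q, P must also fail.

Not (G(m)).


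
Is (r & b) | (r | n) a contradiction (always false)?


Truth table over {b, n, r}:
b | n | r | φ
-------------
False | False | False | False
True | False | False | False
False | True | False | True
True | True | False | True
False | False | True | True
True | False | True | True
False | True | True | True
True | True | True | True
Satisfying assignment at row 3: b=False, n=True, r=False gives True.

No, it is not a contradiction.


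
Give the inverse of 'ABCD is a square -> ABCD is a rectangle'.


The inverse of (P → Q) is (¬P → ¬Q). It is equivalent to the converse, not to the original.
Here P = 'ABCD is a square' and Q = 'ABCD is a rectangle'.

If not (ABCD is a square), then not (ABCD is a rectangle).


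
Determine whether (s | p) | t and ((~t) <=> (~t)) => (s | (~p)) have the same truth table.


Compare truth tables:
p | s | t | φ | ψ
-----------------
False | False | False | False | True
True | False | False | True | False
False | True | False | True | True
True | True | False | True | True
False | False | True | True | True
True | False | True | True | False
False | True | True | True | True
True | True | True | True | True
They differ at row 1 (p=False, s=False, t=False): φ=False but ψ=True.

No, they are not logically equivalent.


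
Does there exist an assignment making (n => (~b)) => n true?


Search for a satisfying assignment over {b, n}.
Try b=False, n=True: the formula evaluates to True.
A satisfying assignment exists.

Satisfiable.


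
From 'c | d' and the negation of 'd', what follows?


Disjunctive syllogism: from (P ∨ Q) and ¬P, infer Q.
One disjunct, 'd', is ruled out; the other must hold.

c


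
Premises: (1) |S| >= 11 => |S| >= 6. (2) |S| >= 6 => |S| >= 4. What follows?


Hypothetical syllogism: from (P → Q) and (Q → R), infer (P → R).
Chain the two implications through the shared middle term '|S| >= 6'.

|S| >= 11 => |S| >= 4


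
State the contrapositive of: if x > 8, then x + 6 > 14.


The contrapositive of (P → Q) is (¬Q → ¬P); it is logically equivalent to the original.
Here P = 'x > 8' and Q = 'x + 6 > 14'.

If not (x + 6 > 14), then not (x > 8).


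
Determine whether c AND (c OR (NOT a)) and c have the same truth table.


Compare truth tables:
a | c | φ | ψ
-------------
F | F | F | F
T | F | F | F
F | T | T | T
T | T | T | T
The columns φ and ψ agree on every row.

Yes, they are logically equivalent.


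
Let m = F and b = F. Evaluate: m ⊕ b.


Exclusive or is true when exactly one operand is true.
Substitute: m=F, b=F.
F ⊕ F evaluates to F.

F


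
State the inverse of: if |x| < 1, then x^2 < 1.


The inverse of (P → Q) is (¬P → ¬Q). It is equivalent to the converse, not to the original.
Here P = '|x| < 1' and Q = 'x^2 < 1'.

If not (|x| < 1), then not (x^2 < 1).


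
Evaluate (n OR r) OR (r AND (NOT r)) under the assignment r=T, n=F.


Substitute r=T, n=F:
n OR r = F OR T = T
NOT r = F
r AND (NOT r) = T AND F = F
(n OR r) OR (r AND (NOT r)) = T OR F = T

T


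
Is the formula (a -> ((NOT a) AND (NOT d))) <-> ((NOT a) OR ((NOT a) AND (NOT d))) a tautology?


Build the truth table over {a, d}:
a | d | φ
---------
F | F | T
T | F | T
F | T | T
T | T | T
Every row evaluates to true.

Yes, it is a tautology.


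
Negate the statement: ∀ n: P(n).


¬(∀ x: φ) = ∃ x: ¬φ, and ¬(∃ x: φ) = ∀ x: ¬φ.
Apply to the universal statement.

∃ n: ¬(P(n))


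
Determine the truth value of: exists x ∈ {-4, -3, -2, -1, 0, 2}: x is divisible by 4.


Evaluate the predicate on each element: -4:True, -3:False, -2:False, -1:False, 0:True, 2:False.
Witness x = -4 satisfies the predicate.

True


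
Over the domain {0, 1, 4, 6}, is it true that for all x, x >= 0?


Evaluate the predicate on each element: 0:T, 1:T, 4:T, 6:T.
Every element satisfies the predicate.

T


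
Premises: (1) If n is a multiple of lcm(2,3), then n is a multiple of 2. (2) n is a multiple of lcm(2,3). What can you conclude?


Modus ponens: from (P → Q) and P, infer Q.
P = 'n is a multiple of lcm(2,3)' is asserted, and P → Q holds, so Q follows.

n is a multiple of 2.


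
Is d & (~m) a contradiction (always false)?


Truth table over {d, m}:
d | m | φ
---------
False | False | False
True | False | True
False | True | False
True | True | False
Satisfying assignment at row 2: d=True, m=False gives True.

No, it is not a contradiction.
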